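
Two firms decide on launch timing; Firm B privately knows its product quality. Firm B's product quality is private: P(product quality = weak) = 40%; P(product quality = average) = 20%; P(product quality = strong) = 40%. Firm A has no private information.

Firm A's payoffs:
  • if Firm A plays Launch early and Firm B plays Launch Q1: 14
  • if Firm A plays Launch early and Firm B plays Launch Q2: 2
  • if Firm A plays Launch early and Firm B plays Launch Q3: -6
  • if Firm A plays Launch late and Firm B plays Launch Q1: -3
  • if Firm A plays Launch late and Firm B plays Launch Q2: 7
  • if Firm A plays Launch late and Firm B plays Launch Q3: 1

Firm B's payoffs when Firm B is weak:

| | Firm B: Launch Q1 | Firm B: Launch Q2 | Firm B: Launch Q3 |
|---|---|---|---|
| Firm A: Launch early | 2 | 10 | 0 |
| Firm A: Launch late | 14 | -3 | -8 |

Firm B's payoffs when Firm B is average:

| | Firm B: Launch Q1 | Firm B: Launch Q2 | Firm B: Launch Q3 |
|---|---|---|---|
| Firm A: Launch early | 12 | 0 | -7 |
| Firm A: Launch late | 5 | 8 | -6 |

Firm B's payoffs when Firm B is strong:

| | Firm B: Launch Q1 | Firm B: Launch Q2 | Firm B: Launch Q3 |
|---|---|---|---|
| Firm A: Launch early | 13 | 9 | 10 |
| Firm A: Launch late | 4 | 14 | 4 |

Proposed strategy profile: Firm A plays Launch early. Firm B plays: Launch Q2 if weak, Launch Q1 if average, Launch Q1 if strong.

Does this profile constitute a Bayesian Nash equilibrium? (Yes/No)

Yes

Firm A plays Launch early: E[Launch early] = 0.4·(2) + 0.2·(14) + 0.4·(14) = 9.2; E[Launch late] = 1. Best-responding. ✓
Firm B (product quality weak), facing Launch early: Launch Q1 gives 2, Launch Q2 gives 10, Launch Q3 gives 0. Proposed Launch Q2 is best. ✓
Firm B (product quality average), facing Launch early: Launch Q1 gives 12, Launch Q2 gives 0, Launch Q3 gives -7. Proposed Launch Q1 is best. ✓
Firm B (product quality strong), facing Launch early: Launch Q1 gives 13, Launch Q2 gives 9, Launch Q3 gives 10. Proposed Launch Q1 is best. ✓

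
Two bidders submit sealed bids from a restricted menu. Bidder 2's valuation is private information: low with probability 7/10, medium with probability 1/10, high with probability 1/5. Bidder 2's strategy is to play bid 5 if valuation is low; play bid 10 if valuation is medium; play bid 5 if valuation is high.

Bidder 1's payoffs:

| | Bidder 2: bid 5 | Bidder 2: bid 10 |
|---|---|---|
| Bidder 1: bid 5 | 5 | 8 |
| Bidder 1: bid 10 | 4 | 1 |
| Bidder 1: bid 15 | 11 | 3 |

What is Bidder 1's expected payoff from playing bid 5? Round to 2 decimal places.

E[bid 5] = 7/10·5 + 1/10·8 + 1/5·5 = 7/2 + 4/5 + 1 = 53/10

5.30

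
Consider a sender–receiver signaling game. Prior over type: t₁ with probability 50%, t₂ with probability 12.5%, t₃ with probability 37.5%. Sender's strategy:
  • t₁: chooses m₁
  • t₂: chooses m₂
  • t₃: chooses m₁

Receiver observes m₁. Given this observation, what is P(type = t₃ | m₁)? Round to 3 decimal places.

0.429

P(m₁) = 0.5·1 + 0.125·0 + 0.375·1 = 0.875
P(t₃ | m₁) = (0.375·1) / 0.875 = 0.375 / 0.875 = 0.428571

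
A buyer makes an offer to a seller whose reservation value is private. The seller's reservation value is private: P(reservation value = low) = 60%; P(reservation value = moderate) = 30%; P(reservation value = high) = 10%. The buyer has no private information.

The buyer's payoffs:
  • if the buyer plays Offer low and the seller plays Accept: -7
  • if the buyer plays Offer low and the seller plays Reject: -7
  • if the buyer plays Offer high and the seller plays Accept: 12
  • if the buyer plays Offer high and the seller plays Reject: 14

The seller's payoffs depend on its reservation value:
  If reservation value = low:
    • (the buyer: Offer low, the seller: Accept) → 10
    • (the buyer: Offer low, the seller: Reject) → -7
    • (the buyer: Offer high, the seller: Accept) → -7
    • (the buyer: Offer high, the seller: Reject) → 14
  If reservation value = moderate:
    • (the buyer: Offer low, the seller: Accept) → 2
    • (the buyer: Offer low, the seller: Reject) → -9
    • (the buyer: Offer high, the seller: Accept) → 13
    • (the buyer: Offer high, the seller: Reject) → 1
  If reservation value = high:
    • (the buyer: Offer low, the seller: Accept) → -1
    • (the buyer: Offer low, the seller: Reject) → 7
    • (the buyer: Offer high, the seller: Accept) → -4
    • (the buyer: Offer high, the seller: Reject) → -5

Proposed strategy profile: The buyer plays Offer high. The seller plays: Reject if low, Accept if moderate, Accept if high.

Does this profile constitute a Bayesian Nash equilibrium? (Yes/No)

The buyer plays Offer high: E[Offer high] = 0.6·(14) + 0.3·(12) + 0.1·(12) = 13.2; E[Offer low] = -7. Best-responding. ✓
The seller (reservation value low), facing Offer high: Accept gives -7, Reject gives 14. Proposed Reject is best. ✓
The seller (reservation value moderate), facing Offer high: Accept gives 13, Reject gives 1. Proposed Accept is best. ✓
The seller (reservation value high), facing Offer high: Accept gives -4, Reject gives -5. Proposed Accept is best. ✓

Yes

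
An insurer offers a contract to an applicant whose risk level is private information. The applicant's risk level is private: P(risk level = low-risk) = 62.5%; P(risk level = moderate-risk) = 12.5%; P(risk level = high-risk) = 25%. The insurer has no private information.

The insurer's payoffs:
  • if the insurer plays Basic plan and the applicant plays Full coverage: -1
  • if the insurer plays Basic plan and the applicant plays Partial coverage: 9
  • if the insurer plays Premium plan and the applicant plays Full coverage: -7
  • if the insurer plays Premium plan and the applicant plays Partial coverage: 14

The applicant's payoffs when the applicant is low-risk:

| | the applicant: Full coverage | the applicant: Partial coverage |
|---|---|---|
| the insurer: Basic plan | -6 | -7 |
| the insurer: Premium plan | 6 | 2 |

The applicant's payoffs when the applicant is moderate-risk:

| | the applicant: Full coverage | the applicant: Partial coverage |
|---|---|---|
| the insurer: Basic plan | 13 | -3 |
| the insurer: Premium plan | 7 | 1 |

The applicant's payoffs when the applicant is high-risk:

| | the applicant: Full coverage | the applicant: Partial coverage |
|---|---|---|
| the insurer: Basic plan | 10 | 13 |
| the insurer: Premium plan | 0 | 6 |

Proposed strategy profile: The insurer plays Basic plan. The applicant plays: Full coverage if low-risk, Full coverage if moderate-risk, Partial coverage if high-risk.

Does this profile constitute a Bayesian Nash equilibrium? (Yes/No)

The insurer plays Basic plan: E[Basic plan] = 0.625·(-1) + 0.125·(-1) + 0.25·(9) = 1.5; E[Premium plan] = -1.75. Best-responding. ✓
The applicant (risk level low-risk), facing Basic plan: Full coverage gives -6, Partial coverage gives -7. Proposed Full coverage is best. ✓
The applicant (risk level moderate-risk), facing Basic plan: Full coverage gives 13, Partial coverage gives -3. Proposed Full coverage is best. ✓
The applicant (risk level high-risk), facing Basic plan: Full coverage gives 10, Partial coverage gives 13. Proposed Partial coverage is best. ✓

Yes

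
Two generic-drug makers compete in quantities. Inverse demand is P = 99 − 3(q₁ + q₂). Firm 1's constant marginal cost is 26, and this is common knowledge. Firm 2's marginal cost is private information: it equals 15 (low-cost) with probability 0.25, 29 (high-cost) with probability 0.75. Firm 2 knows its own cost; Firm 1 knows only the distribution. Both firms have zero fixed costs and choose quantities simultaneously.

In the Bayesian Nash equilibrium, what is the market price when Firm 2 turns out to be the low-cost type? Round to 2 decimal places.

Firm 2 with cost c maximizes (99 − 3(q₁+q₂) − c)·q₂, giving q₂(c) = (99 − c − 3q₁)/6.
E[c₂] = 0.25·15 + 0.75·29 = 25.5
Firm 1's FOC against E[q₂] yields q₁ = (99 − 2·26 + E[c₂])/9 = (99 − 52 + 25.5)/9 = 8.05556.
q₂(low-cost) = 9.97222, so P = 99 − 3·(8.05556 + 9.97222) = 44.9167.

44.92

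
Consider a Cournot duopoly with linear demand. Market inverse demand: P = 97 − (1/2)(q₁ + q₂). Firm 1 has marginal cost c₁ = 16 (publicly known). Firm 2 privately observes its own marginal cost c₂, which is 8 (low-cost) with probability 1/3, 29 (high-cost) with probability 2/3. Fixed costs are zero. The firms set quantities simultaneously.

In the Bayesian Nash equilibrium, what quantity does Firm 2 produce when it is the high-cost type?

Firm 2 with cost c maximizes (97 − (1/2)(q₁+q₂) − c)·q₂, giving q₂(c) = (97 − c − (1/2)q₁).
E[c₂] = 1/3·8 + 2/3·29 = 22
Firm 1's FOC against E[q₂] yields q₁ = (97 − 2·16 + E[c₂])/(3/2) = (97 − 32 + 22)/(3/2) = 58.
q₂(high-cost) = (97 − 29 − (1/2)·58) = 39.

39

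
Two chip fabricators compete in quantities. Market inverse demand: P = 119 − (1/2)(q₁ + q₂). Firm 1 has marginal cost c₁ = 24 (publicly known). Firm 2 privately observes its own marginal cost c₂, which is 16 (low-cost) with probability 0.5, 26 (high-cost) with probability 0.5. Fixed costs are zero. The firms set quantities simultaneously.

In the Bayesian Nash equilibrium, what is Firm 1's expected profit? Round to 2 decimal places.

1880.89

Firm 2 with cost c maximizes (119 − (1/2)(q₁+q₂) − c)·q₂, giving q₂(c) = (119 − c − (1/2)q₁).
E[c₂] = 0.5·16 + 0.5·26 = 21
Firm 1's FOC against E[q₂] yields q₁ = (119 − 2·24 + E[c₂])/(3/2) = (119 − 48 + 21)/(3/2) = 61.3333.
E[P] = 119 − (1/2)·(q₁ + E[q₂]) = 54.6667; Firm 1's expected profit = (E[P] − 24)·q₁ = (54.6667 − 24)·61.3333 = 1880.89.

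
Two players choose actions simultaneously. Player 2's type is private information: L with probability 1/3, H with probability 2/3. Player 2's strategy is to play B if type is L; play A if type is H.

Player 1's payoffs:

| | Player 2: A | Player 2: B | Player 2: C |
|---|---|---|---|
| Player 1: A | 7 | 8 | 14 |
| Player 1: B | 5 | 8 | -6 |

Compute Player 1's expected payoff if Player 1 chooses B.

6

Take the expectation over Player 2's type, weighting each type's action by its prior probability.
E[B] = 1/3·8 + 2/3·5 = 8/3 + 10/3 = 6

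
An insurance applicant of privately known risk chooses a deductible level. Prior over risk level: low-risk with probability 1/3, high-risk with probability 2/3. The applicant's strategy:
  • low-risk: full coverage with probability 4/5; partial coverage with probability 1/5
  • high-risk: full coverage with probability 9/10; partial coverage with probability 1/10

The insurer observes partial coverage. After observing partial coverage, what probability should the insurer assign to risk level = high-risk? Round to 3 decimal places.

0.500

P(partial coverage) = (1/3)·(1/5) + (2/3)·(1/10) = 2/15
P(high-risk | partial coverage) = ((2/3)·(1/10)) / (2/15) = (1/15) / (2/15) = 1/2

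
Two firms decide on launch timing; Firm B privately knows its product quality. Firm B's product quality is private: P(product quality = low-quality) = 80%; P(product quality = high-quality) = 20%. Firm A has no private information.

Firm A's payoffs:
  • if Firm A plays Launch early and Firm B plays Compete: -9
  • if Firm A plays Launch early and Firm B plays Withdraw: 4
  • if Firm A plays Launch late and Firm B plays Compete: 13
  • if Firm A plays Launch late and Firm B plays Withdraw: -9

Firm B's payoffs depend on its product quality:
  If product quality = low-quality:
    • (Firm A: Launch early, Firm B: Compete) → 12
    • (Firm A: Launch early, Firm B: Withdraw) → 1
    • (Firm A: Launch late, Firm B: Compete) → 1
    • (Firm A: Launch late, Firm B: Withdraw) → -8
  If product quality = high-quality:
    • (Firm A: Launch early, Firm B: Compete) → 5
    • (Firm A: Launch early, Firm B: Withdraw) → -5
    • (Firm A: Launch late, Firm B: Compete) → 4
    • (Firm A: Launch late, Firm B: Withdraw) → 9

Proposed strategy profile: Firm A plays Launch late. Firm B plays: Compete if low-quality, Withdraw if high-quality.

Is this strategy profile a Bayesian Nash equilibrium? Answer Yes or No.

Firm A plays Launch late: E[Launch late] = 0.8·(13) + 0.2·(-9) = 8.6; E[Launch early] = -6.4. Best-responding. ✓
Firm B (product quality low-quality), facing Launch late: Compete gives 1, Withdraw gives -8. Proposed Compete is best. ✓
Firm B (product quality high-quality), facing Launch late: Compete gives 4, Withdraw gives 9. Proposed Withdraw is best. ✓

Yes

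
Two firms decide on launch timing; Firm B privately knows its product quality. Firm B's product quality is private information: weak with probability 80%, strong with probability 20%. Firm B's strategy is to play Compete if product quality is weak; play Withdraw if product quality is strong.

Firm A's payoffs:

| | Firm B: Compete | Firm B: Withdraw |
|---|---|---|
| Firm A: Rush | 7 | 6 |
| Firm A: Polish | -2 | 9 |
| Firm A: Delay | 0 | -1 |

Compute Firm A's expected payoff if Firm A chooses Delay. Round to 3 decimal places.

E[Delay] = 0.8·0 + 0.2·(-1) = 0 + (-0.2) = -0.2

-0.200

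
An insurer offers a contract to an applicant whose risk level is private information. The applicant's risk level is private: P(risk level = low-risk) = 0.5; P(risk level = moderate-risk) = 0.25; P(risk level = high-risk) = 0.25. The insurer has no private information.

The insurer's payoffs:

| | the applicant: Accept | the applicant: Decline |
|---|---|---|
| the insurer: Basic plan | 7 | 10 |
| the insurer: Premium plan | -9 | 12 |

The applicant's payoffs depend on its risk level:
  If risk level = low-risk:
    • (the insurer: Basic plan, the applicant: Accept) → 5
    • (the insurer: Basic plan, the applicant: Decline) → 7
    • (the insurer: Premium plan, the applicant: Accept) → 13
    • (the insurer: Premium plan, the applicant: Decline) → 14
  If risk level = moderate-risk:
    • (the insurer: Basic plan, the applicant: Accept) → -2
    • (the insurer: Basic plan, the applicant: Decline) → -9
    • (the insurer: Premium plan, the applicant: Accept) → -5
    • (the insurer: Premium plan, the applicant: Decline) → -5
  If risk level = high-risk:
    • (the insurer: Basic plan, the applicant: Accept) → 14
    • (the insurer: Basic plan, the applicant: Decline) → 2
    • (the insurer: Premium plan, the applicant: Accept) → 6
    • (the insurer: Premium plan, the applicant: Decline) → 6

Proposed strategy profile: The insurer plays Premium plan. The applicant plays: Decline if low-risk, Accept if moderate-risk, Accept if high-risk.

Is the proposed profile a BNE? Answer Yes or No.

No

A profile is a BNE iff every type of every player is best-responding given beliefs about the other side.
The insurer plays Premium plan: E[Premium plan] = 0.5·(12) + 0.25·(-9) + 0.25·(-9) = 1.5; E[Basic plan] = 8.5. Not best-responding. ✗
The applicant (risk level low-risk), facing Premium plan: Accept gives 13, Decline gives 14. Proposed Decline is best. ✓
The applicant (risk level moderate-risk), facing Premium plan: Accept gives -5, Decline gives -5. Proposed Accept is best. ✓
The applicant (risk level high-risk), facing Premium plan: Accept gives 6, Decline gives 6. Proposed Accept is best. ✓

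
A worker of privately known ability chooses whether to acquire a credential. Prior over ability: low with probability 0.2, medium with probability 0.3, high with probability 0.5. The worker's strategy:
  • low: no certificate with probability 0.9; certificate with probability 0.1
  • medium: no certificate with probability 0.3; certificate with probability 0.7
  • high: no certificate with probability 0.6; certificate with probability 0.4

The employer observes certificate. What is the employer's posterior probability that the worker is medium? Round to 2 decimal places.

P(certificate) = 0.2·0.1 + 0.3·0.7 + 0.5·0.4 = 0.43
P(medium | certificate) = (0.3·0.7) / 0.43 = 0.21 / 0.43 = 0.488372

0.49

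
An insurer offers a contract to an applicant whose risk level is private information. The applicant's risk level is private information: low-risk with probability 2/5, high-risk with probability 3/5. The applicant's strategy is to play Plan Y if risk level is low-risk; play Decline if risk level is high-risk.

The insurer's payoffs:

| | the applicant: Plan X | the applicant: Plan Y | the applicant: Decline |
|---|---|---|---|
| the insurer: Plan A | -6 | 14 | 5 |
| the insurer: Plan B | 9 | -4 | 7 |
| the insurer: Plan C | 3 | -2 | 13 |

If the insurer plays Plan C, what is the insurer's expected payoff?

E[Plan C] = 2/5·(-2) + 3/5·13 = (-4/5) + 39/5 = 7

7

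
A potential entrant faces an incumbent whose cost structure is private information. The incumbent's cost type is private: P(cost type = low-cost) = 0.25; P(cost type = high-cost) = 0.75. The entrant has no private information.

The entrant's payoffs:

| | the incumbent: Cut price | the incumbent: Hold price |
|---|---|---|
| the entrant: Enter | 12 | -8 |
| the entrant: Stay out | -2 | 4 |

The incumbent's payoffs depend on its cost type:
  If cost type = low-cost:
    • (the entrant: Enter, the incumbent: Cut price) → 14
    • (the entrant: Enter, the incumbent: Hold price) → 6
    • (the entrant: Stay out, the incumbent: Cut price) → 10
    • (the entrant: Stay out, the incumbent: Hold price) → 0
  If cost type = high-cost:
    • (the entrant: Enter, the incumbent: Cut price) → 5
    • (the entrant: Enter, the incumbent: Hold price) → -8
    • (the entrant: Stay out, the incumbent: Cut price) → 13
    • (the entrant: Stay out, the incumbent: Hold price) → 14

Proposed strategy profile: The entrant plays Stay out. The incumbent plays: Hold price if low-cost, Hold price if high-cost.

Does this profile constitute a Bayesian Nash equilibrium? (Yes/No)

The entrant plays Stay out: E[Stay out] = 0.25·(4) + 0.75·(4) = 4; E[Enter] = -8. Best-responding. ✓
The incumbent (cost type low-cost), facing Stay out: Cut price gives 10, Hold price gives 0. Proposed Hold price is not best — profitable deviation exists. ✗
The incumbent (cost type high-cost), facing Stay out: Cut price gives 13, Hold price gives 14. Proposed Hold price is best. ✓

No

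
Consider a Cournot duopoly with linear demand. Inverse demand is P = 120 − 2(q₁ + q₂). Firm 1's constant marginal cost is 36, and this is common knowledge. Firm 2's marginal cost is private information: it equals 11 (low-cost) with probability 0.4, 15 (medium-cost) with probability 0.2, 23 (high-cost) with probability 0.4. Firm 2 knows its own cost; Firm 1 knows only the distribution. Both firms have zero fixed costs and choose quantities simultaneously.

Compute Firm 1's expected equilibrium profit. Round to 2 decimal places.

231.84

Each type of Firm 2 best-responds to q₁; Firm 1 best-responds to the expected q₂ over Firm 2's types.
Firm 2 with cost c maximizes (120 − 2(q₁+q₂) − c)·q₂, giving q₂(c) = (120 − c − 2q₁)/4.
E[c₂] = 0.4·11 + 0.2·15 + 0.4·23 = 16.6
Firm 1's FOC against E[q₂] yields q₁ = (120 − 2·36 + E[c₂])/6 = (120 − 72 + 16.6)/6 = 10.7667.
E[P] = 120 − 2·(q₁ + E[q₂]) = 57.5333; Firm 1's expected profit = (E[P] − 36)·q₁ = (57.5333 − 36)·10.7667 = 231.842.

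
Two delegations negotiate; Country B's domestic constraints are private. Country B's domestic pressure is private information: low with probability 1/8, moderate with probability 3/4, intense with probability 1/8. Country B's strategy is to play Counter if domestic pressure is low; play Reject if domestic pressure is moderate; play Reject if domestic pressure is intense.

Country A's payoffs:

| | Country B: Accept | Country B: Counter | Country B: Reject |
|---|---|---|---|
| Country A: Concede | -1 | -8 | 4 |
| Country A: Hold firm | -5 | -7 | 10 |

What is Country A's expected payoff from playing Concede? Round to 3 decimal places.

E[Concede] = 1/8·(-8) + 3/4·4 + 1/8·4 = (-1) + 3 + 1/2 = 5/2

2.500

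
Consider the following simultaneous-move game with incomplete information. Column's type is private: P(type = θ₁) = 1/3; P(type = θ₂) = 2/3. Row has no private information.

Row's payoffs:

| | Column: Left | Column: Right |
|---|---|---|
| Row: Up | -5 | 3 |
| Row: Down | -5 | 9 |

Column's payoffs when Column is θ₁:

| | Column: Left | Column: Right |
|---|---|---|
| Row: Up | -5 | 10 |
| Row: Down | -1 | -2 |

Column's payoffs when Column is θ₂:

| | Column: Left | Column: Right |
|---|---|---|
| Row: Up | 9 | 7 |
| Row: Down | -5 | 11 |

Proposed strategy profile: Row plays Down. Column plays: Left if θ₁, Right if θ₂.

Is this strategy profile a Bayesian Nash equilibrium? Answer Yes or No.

Row plays Down: E[Down] = 1/3·(-5) + 2/3·(9) = 13/3; E[Up] = 1/3. Best-responding. ✓
Column (type θ₁), facing Down: Left gives -1, Right gives -2. Proposed Left is best. ✓
Column (type θ₂), facing Down: Left gives -5, Right gives 11. Proposed Right is best. ✓

Yes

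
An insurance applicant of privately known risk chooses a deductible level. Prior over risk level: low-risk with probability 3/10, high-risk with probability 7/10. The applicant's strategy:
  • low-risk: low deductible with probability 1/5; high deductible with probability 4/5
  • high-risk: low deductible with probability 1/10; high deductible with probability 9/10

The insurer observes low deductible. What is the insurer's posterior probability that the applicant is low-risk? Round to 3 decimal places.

0.462

Apply Bayes' rule using the sender's strategy as the likelihood.
P(low deductible) = (3/10)·(1/5) + (7/10)·(1/10) = 13/100
P(low-risk | low deductible) = ((3/10)·(1/5)) / (13/100) = (3/50) / (13/100) = 6/13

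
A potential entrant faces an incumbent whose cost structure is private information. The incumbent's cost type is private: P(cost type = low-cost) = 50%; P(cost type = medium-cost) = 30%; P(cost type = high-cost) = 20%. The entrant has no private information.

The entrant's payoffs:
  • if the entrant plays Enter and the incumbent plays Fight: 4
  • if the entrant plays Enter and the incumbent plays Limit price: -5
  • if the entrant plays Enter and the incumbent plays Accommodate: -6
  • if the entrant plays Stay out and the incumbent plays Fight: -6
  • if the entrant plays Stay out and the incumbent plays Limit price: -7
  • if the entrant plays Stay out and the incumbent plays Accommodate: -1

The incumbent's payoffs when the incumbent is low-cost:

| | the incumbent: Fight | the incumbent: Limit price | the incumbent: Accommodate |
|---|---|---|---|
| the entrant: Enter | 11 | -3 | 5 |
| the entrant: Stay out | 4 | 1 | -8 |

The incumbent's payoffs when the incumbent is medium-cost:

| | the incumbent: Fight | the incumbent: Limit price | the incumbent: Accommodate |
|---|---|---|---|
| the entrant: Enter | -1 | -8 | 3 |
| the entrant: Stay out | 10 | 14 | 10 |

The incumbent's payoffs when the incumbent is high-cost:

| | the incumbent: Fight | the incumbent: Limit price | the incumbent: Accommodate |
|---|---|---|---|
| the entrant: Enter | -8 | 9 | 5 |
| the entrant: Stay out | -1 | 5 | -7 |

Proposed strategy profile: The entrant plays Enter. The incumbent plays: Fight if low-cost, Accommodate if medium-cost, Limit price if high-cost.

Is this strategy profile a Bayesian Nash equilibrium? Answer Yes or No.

The entrant plays Enter: E[Enter] = 0.5·(4) + 0.3·(-6) + 0.2·(-5) = -0.8; E[Stay out] = -4.7. Best-responding. ✓
The incumbent (cost type low-cost), facing Enter: Fight gives 11, Limit price gives -3, Accommodate gives 5. Proposed Fight is best. ✓
The incumbent (cost type medium-cost), facing Enter: Fight gives -1, Limit price gives -8, Accommodate gives 3. Proposed Accommodate is best. ✓
The incumbent (cost type high-cost), facing Enter: Fight gives -8, Limit price gives 9, Accommodate gives 5. Proposed Limit price is best. ✓

Yes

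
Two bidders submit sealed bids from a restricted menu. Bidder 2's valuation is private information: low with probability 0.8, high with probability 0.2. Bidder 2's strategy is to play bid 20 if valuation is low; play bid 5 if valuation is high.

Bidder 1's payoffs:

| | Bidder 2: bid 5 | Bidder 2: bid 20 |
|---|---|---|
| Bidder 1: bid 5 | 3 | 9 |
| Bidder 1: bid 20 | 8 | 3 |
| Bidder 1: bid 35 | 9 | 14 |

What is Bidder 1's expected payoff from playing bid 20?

Take the expectation over Bidder 2's valuation, weighting each type's action by its prior probability.
E[bid 20] = 0.8·3 + 0.2·8 = 2.4 + 1.6 = 4

4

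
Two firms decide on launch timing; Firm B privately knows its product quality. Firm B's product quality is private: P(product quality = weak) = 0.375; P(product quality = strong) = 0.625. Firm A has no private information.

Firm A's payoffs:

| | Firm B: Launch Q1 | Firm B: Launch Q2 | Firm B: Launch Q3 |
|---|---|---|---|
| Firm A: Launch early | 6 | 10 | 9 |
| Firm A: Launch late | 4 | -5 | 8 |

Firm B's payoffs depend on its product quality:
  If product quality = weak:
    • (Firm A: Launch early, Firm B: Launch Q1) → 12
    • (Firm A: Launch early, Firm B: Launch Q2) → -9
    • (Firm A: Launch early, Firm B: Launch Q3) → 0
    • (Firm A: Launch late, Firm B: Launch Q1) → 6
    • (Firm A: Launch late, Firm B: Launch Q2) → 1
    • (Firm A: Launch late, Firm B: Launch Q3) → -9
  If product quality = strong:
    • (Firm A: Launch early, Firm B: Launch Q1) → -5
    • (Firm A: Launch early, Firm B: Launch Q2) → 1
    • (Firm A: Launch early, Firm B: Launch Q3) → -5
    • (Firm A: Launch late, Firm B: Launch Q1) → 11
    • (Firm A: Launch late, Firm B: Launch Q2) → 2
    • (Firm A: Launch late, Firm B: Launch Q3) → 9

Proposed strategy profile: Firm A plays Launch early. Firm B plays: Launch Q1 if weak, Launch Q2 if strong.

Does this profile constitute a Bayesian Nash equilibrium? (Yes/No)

Firm A plays Launch early: E[Launch early] = 0.375·(6) + 0.625·(10) = 8.5; E[Launch late] = -1.625. Best-responding. ✓
Firm B (product quality weak), facing Launch early: Launch Q1 gives 12, Launch Q2 gives -9, Launch Q3 gives 0. Proposed Launch Q1 is best. ✓
Firm B (product quality strong), facing Launch early: Launch Q1 gives -5, Launch Q2 gives 1, Launch Q3 gives -5. Proposed Launch Q2 is best. ✓

Yes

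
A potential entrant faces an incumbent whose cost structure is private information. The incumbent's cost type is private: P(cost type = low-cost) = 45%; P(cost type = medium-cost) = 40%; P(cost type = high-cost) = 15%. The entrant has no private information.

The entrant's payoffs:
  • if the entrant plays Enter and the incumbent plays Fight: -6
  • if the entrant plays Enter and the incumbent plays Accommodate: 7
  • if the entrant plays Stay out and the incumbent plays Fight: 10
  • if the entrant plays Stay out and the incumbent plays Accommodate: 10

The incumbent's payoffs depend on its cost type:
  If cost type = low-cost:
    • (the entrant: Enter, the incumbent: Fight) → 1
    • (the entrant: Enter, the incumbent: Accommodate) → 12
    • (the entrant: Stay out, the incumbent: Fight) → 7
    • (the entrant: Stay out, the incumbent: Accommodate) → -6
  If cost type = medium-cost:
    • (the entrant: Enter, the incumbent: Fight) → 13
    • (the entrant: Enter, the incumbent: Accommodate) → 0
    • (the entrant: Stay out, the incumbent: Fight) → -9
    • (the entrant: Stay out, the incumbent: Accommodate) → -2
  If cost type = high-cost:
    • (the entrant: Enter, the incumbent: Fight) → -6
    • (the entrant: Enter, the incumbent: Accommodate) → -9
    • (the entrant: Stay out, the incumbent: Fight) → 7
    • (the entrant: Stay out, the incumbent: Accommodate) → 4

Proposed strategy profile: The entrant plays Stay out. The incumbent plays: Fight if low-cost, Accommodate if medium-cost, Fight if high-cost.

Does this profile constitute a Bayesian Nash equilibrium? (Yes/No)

Yes

The entrant plays Stay out: E[Stay out] = 0.45·(10) + 0.4·(10) + 0.15·(10) = 10; E[Enter] = -0.8. Best-responding. ✓
The incumbent (cost type low-cost), facing Stay out: Fight gives 7, Accommodate gives -6. Proposed Fight is best. ✓
The incumbent (cost type medium-cost), facing Stay out: Fight gives -9, Accommodate gives -2. Proposed Accommodate is best. ✓
The incumbent (cost type high-cost), facing Stay out: Fight gives 7, Accommodate gives 4. Proposed Fight is best. ✓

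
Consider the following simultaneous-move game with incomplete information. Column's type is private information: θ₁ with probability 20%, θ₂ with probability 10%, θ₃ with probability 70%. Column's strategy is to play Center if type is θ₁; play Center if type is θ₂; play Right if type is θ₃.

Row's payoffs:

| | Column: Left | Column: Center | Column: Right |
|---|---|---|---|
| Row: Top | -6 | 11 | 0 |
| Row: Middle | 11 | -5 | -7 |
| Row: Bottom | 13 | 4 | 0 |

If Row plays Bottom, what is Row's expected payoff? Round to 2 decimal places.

E[Bottom] = 0.2·4 + 0.1·4 + 0.7·0 = 0.8 + 0.4 + 0 = 1.2

1.20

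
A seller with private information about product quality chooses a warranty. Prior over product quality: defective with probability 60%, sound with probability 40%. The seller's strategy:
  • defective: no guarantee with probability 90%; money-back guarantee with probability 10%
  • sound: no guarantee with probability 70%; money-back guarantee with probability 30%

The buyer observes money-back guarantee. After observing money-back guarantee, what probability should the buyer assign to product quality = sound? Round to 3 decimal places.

0.667

P(money-back guarantee) = 0.6·0.1 + 0.4·0.3 = 0.18
P(sound | money-back guarantee) = (0.4·0.3) / 0.18 = 0.12 / 0.18 = 0.666667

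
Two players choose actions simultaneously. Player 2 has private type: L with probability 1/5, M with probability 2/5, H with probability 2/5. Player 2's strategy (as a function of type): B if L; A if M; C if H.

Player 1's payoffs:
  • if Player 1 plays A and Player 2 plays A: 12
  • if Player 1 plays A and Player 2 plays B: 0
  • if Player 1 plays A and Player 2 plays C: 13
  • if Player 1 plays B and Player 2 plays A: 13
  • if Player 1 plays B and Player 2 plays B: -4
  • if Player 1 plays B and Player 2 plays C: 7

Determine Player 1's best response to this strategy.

E[A] = 1/5·(0) + 2/5·(12) + 2/5·(13) = 10
E[B] = 1/5·(-4) + 2/5·(13) + 2/5·(7) = 36/5
Best response: A (10 is the largest).

A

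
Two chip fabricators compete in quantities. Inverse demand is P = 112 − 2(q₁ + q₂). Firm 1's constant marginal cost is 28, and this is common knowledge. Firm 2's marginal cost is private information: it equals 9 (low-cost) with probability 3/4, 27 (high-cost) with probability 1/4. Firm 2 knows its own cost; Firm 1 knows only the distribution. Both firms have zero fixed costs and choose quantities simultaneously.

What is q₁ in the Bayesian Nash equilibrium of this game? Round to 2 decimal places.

Firm 2 with cost c maximizes (112 − 2(q₁+q₂) − c)·q₂, giving q₂(c) = (112 − c − 2q₁)/4.
E[c₂] = 3/4·9 + 1/4·27 = 13.5
Firm 1's FOC against E[q₂] yields q₁ = (112 − 2·28 + E[c₂])/6 = (112 − 56 + 13.5)/6 = 11.5833.

11.58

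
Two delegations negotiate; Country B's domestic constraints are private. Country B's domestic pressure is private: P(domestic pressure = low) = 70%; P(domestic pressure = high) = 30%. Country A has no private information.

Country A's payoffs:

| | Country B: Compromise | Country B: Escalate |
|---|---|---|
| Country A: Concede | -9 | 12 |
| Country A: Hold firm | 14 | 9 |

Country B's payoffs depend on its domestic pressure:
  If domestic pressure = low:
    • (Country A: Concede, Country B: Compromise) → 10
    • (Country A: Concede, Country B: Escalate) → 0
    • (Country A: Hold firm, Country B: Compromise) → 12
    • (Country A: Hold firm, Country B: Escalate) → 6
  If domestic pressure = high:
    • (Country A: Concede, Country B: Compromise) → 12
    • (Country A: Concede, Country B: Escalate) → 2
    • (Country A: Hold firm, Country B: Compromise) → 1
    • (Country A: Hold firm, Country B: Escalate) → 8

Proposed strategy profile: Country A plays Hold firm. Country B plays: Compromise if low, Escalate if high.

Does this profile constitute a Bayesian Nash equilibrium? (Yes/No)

A profile is a BNE iff every type of every player is best-responding given beliefs about the other side.
Country A plays Hold firm: E[Hold firm] = 0.7·(14) + 0.3·(9) = 12.5; E[Concede] = -2.7. Best-responding. ✓
Country B (domestic pressure low), facing Hold firm: Compromise gives 12, Escalate gives 6. Proposed Compromise is best. ✓
Country B (domestic pressure high), facing Hold firm: Compromise gives 1, Escalate gives 8. Proposed Escalate is best. ✓

Yes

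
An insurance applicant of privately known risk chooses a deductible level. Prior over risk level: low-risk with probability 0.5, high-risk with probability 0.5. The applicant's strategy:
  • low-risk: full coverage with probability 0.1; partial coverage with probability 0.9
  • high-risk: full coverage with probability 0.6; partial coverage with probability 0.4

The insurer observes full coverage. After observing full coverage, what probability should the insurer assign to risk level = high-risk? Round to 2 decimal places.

0.86

P(full coverage) = 0.5·0.1 + 0.5·0.6 = 0.35
P(high-risk | full coverage) = (0.5·0.6) / 0.35 = 0.3 / 0.35 = 0.857143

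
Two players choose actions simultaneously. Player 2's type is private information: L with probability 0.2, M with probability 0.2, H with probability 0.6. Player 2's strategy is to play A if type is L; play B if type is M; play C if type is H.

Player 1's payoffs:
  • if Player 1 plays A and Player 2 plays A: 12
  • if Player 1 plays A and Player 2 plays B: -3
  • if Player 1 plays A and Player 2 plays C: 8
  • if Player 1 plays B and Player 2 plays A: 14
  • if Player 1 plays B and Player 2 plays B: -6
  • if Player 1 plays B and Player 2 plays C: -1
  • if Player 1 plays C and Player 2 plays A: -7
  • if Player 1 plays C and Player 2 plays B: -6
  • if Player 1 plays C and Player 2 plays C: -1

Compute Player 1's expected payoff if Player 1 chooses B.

E[B] = 0.2·14 + 0.2·(-6) + 0.6·(-1) = 2.8 + (-1.2) + (-0.6) = 1

1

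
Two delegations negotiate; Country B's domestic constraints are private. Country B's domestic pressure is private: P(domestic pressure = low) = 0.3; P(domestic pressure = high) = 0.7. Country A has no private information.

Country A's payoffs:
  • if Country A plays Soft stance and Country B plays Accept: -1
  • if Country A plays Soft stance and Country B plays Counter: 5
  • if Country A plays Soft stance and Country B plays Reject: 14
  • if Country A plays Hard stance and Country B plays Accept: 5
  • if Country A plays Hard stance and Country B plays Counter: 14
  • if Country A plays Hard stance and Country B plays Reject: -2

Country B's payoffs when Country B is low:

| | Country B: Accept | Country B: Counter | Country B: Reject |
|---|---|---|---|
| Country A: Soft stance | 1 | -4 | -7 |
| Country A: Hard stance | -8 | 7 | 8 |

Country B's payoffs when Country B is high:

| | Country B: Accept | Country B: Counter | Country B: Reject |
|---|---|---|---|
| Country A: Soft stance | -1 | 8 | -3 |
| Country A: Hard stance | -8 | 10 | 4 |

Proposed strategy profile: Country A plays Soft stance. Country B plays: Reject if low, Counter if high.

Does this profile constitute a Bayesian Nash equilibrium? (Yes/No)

No

Country A plays Soft stance: E[Soft stance] = 0.3·(14) + 0.7·(5) = 7.7; E[Hard stance] = 9.2. Not best-responding. ✗
Country B (domestic pressure low), facing Soft stance: Accept gives 1, Counter gives -4, Reject gives -7. Proposed Reject is not best — profitable deviation exists. ✗
Country B (domestic pressure high), facing Soft stance: Accept gives -1, Counter gives 8, Reject gives -3. Proposed Counter is best. ✓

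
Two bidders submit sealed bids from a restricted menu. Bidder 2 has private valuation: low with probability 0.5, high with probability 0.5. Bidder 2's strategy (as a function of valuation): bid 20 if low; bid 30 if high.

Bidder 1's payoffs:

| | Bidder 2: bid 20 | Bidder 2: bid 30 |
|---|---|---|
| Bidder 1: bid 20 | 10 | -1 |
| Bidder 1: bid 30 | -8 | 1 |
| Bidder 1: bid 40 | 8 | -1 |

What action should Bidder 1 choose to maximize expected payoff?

Compute Bidder 1's expected payoff for each action, taking the expectation over Bidder 2's type.
E[bid 20] = 0.5·(10) + 0.5·(-1) = 4.5
E[bid 30] = 0.5·(-8) + 0.5·(1) = -3.5
E[bid 40] = 0.5·(8) + 0.5·(-1) = 3.5
Best response: bid 20 (4.5 is the largest).

bid 20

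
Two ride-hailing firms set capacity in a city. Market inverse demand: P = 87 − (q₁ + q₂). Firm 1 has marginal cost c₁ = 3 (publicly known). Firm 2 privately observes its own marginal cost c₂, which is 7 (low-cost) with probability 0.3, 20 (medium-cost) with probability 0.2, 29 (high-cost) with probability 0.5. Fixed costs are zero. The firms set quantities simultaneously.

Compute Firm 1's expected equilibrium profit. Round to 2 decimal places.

1146.95

Type-c best response for Firm 2: q₂(c) = (87 − c)/2 − q₁/2.
Firm 1 maximizes expected profit; its first-order condition is 87 − 2q₁ − E[q₂] − 3 = 0.
Substituting E[q₂] and solving: E[c₂] = 20.6, so q₁ = (87 − 2·3 + 20.6)/3 = 33.8667.
E[P] = 87 − (q₁ + E[q₂]) = 36.8667; Firm 1's expected profit = (E[P] − 3)·q₁ = (36.8667 − 3)·33.8667 = 1146.95.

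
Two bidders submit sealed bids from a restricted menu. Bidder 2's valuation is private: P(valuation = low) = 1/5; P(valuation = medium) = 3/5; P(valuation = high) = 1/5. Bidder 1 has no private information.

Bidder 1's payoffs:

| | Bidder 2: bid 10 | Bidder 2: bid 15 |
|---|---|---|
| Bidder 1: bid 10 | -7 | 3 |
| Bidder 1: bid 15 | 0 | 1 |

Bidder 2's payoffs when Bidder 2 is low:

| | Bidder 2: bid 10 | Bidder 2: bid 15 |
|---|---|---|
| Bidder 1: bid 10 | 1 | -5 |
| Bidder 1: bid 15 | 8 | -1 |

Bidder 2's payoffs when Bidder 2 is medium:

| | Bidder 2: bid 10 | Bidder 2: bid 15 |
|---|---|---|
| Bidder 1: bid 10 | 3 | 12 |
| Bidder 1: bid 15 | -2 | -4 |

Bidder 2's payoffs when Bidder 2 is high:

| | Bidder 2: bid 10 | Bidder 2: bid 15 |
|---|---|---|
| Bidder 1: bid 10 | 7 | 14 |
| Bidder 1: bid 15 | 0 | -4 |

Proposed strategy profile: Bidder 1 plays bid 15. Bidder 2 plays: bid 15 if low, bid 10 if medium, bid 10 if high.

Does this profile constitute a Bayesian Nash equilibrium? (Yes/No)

A profile is a BNE iff every type of every player is best-responding given beliefs about the other side.
Bidder 1 plays bid 15: E[bid 15] = 1/5·(1) + 3/5·(0) + 1/5·(0) = 1/5; E[bid 10] = -5. Best-responding. ✓
Bidder 2 (valuation low), facing bid 15: bid 10 gives 8, bid 15 gives -1. Proposed bid 15 is not best — profitable deviation exists. ✗
Bidder 2 (valuation medium), facing bid 15: bid 10 gives -2, bid 15 gives -4. Proposed bid 10 is best. ✓
Bidder 2 (valuation high), facing bid 15: bid 10 gives 0, bid 15 gives -4. Proposed bid 10 is best. ✓

No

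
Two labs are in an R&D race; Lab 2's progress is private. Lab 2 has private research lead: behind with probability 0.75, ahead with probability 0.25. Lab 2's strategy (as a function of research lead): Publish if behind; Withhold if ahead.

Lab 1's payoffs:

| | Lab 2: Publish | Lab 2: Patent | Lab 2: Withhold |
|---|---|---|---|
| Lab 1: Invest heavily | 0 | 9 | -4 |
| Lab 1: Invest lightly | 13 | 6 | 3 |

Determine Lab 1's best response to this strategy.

Compute Lab 1's expected payoff for each action, taking the expectation over Lab 2's type.
E[Invest heavily] = 0.75·(0) + 0.25·(-4) = -1
E[Invest lightly] = 0.75·(13) + 0.25·(3) = 10.5
Best response: Invest lightly (10.5 is the largest).

Invest lightly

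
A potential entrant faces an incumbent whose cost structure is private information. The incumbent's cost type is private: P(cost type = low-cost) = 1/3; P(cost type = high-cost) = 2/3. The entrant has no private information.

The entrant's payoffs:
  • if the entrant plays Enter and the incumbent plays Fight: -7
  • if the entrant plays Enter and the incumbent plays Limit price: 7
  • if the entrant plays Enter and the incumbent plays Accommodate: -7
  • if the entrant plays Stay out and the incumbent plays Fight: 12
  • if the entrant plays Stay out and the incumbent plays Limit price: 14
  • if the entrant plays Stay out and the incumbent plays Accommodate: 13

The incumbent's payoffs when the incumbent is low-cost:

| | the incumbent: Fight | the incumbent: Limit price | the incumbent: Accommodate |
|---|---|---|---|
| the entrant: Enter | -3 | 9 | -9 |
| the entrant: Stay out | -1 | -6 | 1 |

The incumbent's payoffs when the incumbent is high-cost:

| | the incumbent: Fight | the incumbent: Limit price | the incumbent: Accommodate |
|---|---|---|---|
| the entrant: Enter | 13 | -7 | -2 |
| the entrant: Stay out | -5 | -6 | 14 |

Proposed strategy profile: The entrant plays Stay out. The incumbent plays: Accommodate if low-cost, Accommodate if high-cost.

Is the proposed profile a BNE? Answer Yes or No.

Yes

The entrant plays Stay out: E[Stay out] = 1/3·(13) + 2/3·(13) = 13; E[Enter] = -7. Best-responding. ✓
The incumbent (cost type low-cost), facing Stay out: Fight gives -1, Limit price gives -6, Accommodate gives 1. Proposed Accommodate is best. ✓
The incumbent (cost type high-cost), facing Stay out: Fight gives -5, Limit price gives -6, Accommodate gives 14. Proposed Accommodate is best. ✓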